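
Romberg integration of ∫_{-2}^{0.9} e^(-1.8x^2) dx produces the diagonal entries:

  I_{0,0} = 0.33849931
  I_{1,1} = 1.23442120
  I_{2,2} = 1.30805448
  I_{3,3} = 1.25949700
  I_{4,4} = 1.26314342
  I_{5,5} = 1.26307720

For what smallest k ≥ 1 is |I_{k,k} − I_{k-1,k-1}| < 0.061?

|I_{1,1} − I_{0,0}| = 0.89592189 ≥ 0.061
|I_{2,2} − I_{1,1}| = 0.07363328 ≥ 0.061
|I_{3,3} − I_{2,2}| = 0.04855748 < 0.061

k = 3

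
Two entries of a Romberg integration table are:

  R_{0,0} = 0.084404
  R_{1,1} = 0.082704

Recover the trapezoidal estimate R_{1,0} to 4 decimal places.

From R_{1,1} = (4·R_{1,0} − R_{0,0})/3, solve for R_{1,0}:
4·R_{1,0} = 3·0.082704 + 0.084404 = 0.332516
R_{1,0} = 0.083129

0.0831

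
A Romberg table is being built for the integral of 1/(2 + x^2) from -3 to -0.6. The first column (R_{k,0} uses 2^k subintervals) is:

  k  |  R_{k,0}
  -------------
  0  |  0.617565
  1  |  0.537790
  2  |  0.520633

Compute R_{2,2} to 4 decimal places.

0.5152

Richardson extrapolation on the trapezoidal column (denominator 4−1=3):
R_{1,1} = (4·0.537790 − 0.617565) / 3 = 0.511198
R_{2,1} = (4·0.520633 − 0.537790) / 3 = 0.514914
R_{2,2} = 0.514914 + (0.514914 − 0.511198)/15 = 0.515162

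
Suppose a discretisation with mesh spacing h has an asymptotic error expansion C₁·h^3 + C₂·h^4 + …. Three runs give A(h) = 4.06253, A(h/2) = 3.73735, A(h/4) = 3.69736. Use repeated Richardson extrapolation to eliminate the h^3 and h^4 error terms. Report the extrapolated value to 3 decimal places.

3.692

First eliminate the h^3 term (factor 2^3 = 8):
  B₁ = (8·3.73735 − 4.06253)/7 = 3.69090
  B₂ = (8·3.69736 − 3.73735)/7 = 3.69165
Then eliminate the h^4 term (factor 2^4 = 16):
  (16·3.69165 − 3.69090)/15 = 3.69170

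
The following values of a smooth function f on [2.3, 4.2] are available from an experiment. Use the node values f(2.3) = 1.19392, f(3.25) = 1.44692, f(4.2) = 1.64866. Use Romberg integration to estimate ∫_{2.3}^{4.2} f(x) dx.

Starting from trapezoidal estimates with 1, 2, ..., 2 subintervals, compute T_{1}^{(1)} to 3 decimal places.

T_{0}^{(0)} (trapezoid, 1 panel, h=1.9000): 2.70045
T_{1}^{(0)} (trapezoid, 2 panels, h=0.9500): 2.72480
T_{1}^{(1)} = 2.72480 + (2.72480 − 2.70045)/3 = 2.73292

2.733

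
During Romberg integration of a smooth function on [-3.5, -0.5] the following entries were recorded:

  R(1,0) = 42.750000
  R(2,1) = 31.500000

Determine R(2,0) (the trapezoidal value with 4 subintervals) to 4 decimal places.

From R(2,1) = (4·R(2,0) − R(1,0))/3, solve for R(2,0):
4·R(2,0) = 3·31.500000 + 42.750000 = 137.250000
R(2,0) = 34.312500

34.3125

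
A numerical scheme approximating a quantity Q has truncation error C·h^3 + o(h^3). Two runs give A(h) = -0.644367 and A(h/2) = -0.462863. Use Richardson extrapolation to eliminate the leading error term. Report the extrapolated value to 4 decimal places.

Extrapolated value = (8·A(h/2) − A(h)) / (8 − 1)
= (8·(-0.462863) − (-0.644367)) / 7
= -3.058537 / 7 = -0.436934

-0.4369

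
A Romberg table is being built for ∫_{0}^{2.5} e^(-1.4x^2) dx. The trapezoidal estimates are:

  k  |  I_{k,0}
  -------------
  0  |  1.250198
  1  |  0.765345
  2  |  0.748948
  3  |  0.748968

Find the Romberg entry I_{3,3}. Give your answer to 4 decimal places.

Richardson extrapolation on the trapezoidal column (denominator 4−1=3):
I_{1,1} = (4·0.765345 − 1.250198) / 3 = 0.603727
I_{2,1} = (4·0.748948 − 0.765345) / 3 = 0.743482
I_{3,1} = (4·0.748968 − 0.748948) / 3 = 0.748975
I_{2,2} = 0.743482 + (0.743482 − 0.603727)/15 = 0.752799
I_{3,2} = 0.748975 + (0.748975 − 0.743482)/15 = 0.749341
I_{3,3} = 0.749341 + (0.749341 − 0.752799)/63 = 0.749286

0.7493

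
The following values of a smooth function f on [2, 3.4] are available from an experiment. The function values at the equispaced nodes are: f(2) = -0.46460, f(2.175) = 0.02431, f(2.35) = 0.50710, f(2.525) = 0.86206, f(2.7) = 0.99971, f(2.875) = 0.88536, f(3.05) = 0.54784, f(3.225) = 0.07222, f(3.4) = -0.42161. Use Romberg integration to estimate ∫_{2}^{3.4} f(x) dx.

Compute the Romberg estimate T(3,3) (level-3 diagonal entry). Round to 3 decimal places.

0.618

T(0,0) (trapezoid, 1 panel, h=1.4000): -0.62035
T(1,0) (trapezoid, 2 panels, h=0.7000): 0.38962
T(2,0) (trapezoid, 4 panels, h=0.3500): 0.56404
T(3,0) (trapezoid, 8 panels, h=0.1750): 0.60471
T(1,1) = 0.38962 + (0.38962 − (-0.62035))/3 = 0.72628
T(2,1) = 0.56404 + (0.56404 − 0.38962)/3 = 0.62218
T(3,1) = 0.60471 + (0.60471 − 0.56404)/3 = 0.61827
T(2,2) = 0.62218 + (0.62218 − 0.72628)/15 = 0.61524
T(3,2) = 0.61827 + (0.61827 − 0.62218)/15 = 0.61801
T(3,3) = 0.61801 + (0.61801 − 0.61524)/63 = 0.61805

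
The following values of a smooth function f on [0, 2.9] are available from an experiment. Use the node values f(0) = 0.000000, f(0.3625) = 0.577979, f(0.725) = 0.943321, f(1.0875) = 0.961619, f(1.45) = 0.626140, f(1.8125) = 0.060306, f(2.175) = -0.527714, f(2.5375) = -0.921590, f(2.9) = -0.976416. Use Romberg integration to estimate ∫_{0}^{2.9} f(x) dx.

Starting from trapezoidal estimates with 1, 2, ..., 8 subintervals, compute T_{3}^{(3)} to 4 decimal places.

0.4613

T_{0}^{(0)} (trapezoid, 1 panel, h=2.9000): -1.415803
T_{1}^{(0)} (trapezoid, 2 panels, h=1.4500): 0.200001
T_{2}^{(0)} (trapezoid, 4 panels, h=0.7250): 0.401316
T_{3}^{(0)} (trapezoid, 8 panels, h=0.3625): 0.446547
T_{1}^{(1)} = 0.200001 + (0.200001 − (-1.415803))/3 = 0.738602
T_{2}^{(1)} = 0.401316 + (0.401316 − 0.200001)/3 = 0.468421
T_{3}^{(1)} = 0.446547 + (0.446547 − 0.401316)/3 = 0.461624
T_{2}^{(2)} = 0.468421 + (0.468421 − 0.738602)/15 = 0.450409
T_{3}^{(2)} = 0.461624 + (0.461624 − 0.468421)/15 = 0.461171
T_{3}^{(3)} = 0.461171 + (0.461171 − 0.450409)/63 = 0.461342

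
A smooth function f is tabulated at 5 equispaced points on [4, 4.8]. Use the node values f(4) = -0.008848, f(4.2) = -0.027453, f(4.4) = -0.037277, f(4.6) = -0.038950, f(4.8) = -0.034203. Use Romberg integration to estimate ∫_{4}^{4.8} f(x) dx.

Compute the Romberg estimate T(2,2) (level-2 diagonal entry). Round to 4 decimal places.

T(0,0) (trapezoid, 1 panel, h=0.8000): -0.017220
T(1,0) (trapezoid, 2 panels, h=0.4000): -0.023521
T(2,0) (trapezoid, 4 panels, h=0.2000): -0.025041
T(1,1) = -0.023521 + (-0.023521 − (-0.017220))/3 = -0.025621
T(2,1) = -0.025041 + (-0.025041 − (-0.023521))/3 = -0.025548
T(2,2) = -0.025548 + (-0.025548 − (-0.025621))/15 = -0.025543

-0.0255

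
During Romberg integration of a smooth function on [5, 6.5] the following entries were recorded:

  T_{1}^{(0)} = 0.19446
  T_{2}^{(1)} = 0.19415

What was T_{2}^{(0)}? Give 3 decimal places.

0.194

From T_{2}^{(1)} = (4·T_{2}^{(0)} − T_{1}^{(0)})/3, solve for T_{2}^{(0)}:
4·T_{2}^{(0)} = 3·0.19415 + 0.19446 = 0.77691
T_{2}^{(0)} = 0.19423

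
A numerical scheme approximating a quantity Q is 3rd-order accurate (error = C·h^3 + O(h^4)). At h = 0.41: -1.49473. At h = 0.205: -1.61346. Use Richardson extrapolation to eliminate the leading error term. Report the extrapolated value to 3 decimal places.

-1.630

The leading error scales as h^3; refining by a factor of 2 reduces it by 2^3 = 8.
Extrapolated value = (8·A(h/2) − A(h)) / (8 − 1)
= (8·(-1.61346) − (-1.49473)) / 7
= -11.41295 / 7 = -1.63042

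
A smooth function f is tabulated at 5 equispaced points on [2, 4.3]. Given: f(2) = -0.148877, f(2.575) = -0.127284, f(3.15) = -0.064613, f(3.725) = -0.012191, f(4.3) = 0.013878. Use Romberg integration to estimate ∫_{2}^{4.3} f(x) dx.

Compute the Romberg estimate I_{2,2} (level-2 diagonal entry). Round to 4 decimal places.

-0.1580

I_{0,0} (trapezoid, 1 panel, h=2.3000): -0.155249
I_{1,0} (trapezoid, 2 panels, h=1.1500): -0.151929
I_{2,0} (trapezoid, 4 panels, h=0.5750): -0.156163
I_{1,1} = -0.151929 + (-0.151929 − (-0.155249))/3 = -0.150822
I_{2,1} = -0.156163 + (-0.156163 − (-0.151929))/3 = -0.157574
I_{2,2} = -0.157574 + (-0.157574 − (-0.150822))/15 = -0.158024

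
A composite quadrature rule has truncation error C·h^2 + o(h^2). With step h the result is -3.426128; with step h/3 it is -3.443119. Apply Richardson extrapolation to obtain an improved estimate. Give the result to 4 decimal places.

-3.4452

The leading error scales as h^2; refining by a factor of 3 reduces it by 3^2 = 9.
Extrapolated value = (9·A(h/3) − A(h)) / (9 − 1)
= (9·(-3.443119) − (-3.426128)) / 8
= -27.561943 / 8 = -3.445243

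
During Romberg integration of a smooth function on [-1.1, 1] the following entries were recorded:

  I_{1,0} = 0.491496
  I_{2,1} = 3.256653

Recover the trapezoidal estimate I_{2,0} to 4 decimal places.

2.5654

From I_{2,1} = (4·I_{2,0} − I_{1,0})/3, solve for I_{2,0}:
4·I_{2,0} = 3·3.256653 + 0.491496 = 10.261455
I_{2,0} = 2.565364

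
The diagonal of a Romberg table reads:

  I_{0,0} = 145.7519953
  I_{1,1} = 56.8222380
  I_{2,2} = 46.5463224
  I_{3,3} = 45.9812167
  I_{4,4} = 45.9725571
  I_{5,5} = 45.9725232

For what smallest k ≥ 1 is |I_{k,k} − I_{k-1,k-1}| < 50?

k = 2

|I_{1,1} − I_{0,0}| = 88.9297573 ≥ 50
|I_{2,2} − I_{1,1}| = 10.2759156 < 50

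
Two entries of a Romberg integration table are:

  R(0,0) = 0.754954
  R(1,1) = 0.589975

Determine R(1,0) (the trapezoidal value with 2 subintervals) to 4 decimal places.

0.6312

From R(1,1) = (4·R(1,0) − R(0,0))/3, solve for R(1,0):
4·R(1,0) = 3·0.589975 + 0.754954 = 2.524879
R(1,0) = 0.631220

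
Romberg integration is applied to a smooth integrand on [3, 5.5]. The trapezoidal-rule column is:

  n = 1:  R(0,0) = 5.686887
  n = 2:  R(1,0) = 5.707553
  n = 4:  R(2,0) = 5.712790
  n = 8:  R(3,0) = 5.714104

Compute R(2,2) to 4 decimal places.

Richardson extrapolation on the trapezoidal column (denominator 4−1=3):
R(1,1) = (4·5.707553 − 5.686887) / 3 = 5.714442
R(2,1) = (4·5.712790 − 5.707553) / 3 = 5.714536
R(2,2) = (16·5.714536 − 5.714442) / 15 = 5.714542

5.7145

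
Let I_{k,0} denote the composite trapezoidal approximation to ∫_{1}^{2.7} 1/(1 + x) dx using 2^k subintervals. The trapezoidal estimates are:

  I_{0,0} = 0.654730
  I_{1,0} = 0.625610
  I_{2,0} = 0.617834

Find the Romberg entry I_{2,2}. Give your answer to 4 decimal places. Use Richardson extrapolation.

0.6152

Richardson extrapolation on the trapezoidal column (denominator 4−1=3):
I_{1,1} = 0.625610 + (0.625610 − 0.654730)/3 = 0.615903
I_{2,1} = (4·0.617834 − 0.625610) / 3 = 0.615242
I_{2,2} = 0.615242 + (0.615242 − 0.615903)/15 = 0.615198
(Column j=1 coincides with Simpson's rule on the same nodes.)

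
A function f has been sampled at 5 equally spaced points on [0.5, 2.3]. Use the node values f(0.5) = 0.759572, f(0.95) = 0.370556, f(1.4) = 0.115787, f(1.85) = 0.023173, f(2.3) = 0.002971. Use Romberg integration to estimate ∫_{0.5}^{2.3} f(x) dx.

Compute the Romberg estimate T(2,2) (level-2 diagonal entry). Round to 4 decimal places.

0.3865

T(0,0) (trapezoid, 1 panel, h=1.8000): 0.686289
T(1,0) (trapezoid, 2 panels, h=0.9000): 0.447353
T(2,0) (trapezoid, 4 panels, h=0.4500): 0.400854
T(1,1) = 0.447353 + (0.447353 − 0.686289)/3 = 0.367708
T(2,1) = 0.400854 + (0.400854 − 0.447353)/3 = 0.385354
T(2,2) = 0.385354 + (0.385354 − 0.367708)/15 = 0.386530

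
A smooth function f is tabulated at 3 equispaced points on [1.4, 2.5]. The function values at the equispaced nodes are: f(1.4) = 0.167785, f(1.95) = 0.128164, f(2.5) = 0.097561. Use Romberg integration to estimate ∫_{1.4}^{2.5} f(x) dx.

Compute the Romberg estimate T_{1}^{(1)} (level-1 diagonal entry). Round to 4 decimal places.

T_{0}^{(0)} (trapezoid, 1 panel, h=1.1000): 0.145940
T_{1}^{(0)} (trapezoid, 2 panels, h=0.5500): 0.143460
T_{1}^{(1)} = 0.143460 + (0.143460 − 0.145940)/3 = 0.142633

0.1426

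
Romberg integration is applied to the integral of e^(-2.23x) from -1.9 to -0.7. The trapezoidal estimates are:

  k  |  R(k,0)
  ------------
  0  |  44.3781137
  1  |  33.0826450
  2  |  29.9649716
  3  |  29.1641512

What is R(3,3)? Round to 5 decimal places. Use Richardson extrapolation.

28.89524

Richardson extrapolation on the trapezoidal column (denominator 4−1=3):
R(1,1) = (4·33.0826450 − 44.3781137) / 3 = 29.3174888
R(2,1) = (4·29.9649716 − 33.0826450) / 3 = 28.9257471
R(3,1) = (4·29.1641512 − 29.9649716) / 3 = 28.8972111
R(2,2) = 28.9257471 + (28.9257471 − 29.3174888)/15 = 28.8996310
R(3,2) = 28.8972111 + (28.8972111 − 28.9257471)/15 = 28.8953087
R(3,3) = 28.8953087 + (28.8953087 − 28.8996310)/63 = 28.8952401
(Column j=1 coincides with Simpson's rule on the same nodes.)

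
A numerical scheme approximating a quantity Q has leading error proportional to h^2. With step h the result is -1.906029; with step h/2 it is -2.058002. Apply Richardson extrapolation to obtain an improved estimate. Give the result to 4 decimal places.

Extrapolated value = (4·A(h/2) − A(h)) / (4 − 1)
= (4·(-2.058002) − (-1.906029)) / 3
= -6.325979 / 3 = -2.108660

-2.1087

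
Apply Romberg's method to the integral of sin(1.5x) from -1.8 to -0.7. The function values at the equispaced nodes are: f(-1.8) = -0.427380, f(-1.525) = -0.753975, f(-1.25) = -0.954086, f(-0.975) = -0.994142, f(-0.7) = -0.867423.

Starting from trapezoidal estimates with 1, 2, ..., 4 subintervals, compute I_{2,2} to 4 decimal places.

-0.9344

I_{0,0} (trapezoid, 1 panel, h=1.1000): -0.712142
I_{1,0} (trapezoid, 2 panels, h=0.5500): -0.880818
I_{2,0} (trapezoid, 4 panels, h=0.2750): -0.921141
I_{1,1} = -0.880818 + (-0.880818 − (-0.712142))/3 = -0.937043
I_{2,1} = -0.921141 + (-0.921141 − (-0.880818))/3 = -0.934582
I_{2,2} = -0.934582 + (-0.934582 − (-0.937043))/15 = -0.934418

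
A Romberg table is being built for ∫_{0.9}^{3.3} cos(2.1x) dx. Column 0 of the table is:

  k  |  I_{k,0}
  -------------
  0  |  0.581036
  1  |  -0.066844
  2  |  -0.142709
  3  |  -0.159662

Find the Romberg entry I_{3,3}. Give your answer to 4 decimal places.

Richardson extrapolation on the trapezoidal column (denominator 4−1=3):
I_{1,1} = -0.066844 + (-0.066844 − 0.581036)/3 = -0.282804
I_{2,1} = (4·(-0.142709) − (-0.066844)) / 3 = -0.167997
I_{3,1} = -0.159662 + (-0.159662 − (-0.142709))/3 = -0.165313
I_{2,2} = -0.167997 + (-0.167997 − (-0.282804))/15 = -0.160343
I_{3,2} = (16·(-0.165313) − (-0.167997)) / 15 = -0.165134
I_{3,3} = (64·(-0.165134) − (-0.160343)) / 63 = -0.165210
(Column j=1 coincides with Simpson's rule on the same nodes.)

-0.1652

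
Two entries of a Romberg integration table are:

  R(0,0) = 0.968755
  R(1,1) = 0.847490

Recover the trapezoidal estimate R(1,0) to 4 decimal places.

From R(1,1) = (4·R(1,0) − R(0,0))/3, solve for R(1,0):
4·R(1,0) = 3·0.847490 + 0.968755 = 3.511225
R(1,0) = 0.877806

0.8778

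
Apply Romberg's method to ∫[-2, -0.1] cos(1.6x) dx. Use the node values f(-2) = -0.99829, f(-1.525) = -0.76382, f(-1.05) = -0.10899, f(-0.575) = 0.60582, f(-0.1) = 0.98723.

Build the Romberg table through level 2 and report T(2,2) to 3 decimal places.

-0.136

T(0,0) (trapezoid, 1 panel, h=1.9000): -0.01051
T(1,0) (trapezoid, 2 panels, h=0.9500): -0.10879
T(2,0) (trapezoid, 4 panels, h=0.4750): -0.12945
T(1,1) = -0.10879 + (-0.10879 − (-0.01051))/3 = -0.14155
T(2,1) = -0.12945 + (-0.12945 − (-0.10879))/3 = -0.13634
T(2,2) = -0.13634 + (-0.13634 − (-0.14155))/15 = -0.13599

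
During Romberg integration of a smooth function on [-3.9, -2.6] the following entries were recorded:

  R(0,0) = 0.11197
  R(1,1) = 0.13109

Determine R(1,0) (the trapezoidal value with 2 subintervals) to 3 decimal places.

0.126

From R(1,1) = (4·R(1,0) − R(0,0))/3, solve for R(1,0):
4·R(1,0) = 3·0.13109 + 0.11197 = 0.50524
R(1,0) = 0.12631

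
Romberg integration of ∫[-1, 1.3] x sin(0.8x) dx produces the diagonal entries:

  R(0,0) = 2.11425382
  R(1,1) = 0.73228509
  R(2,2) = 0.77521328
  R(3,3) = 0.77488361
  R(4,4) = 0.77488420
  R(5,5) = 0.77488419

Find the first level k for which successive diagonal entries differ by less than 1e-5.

|R(1,1) − R(0,0)| = 1.38196873 ≥ 1e-5
|R(2,2) − R(1,1)| = 0.04292819 ≥ 1e-5
|R(3,3) − R(2,2)| = 0.00032967 ≥ 1e-5
|R(4,4) − R(3,3)| = 0.00000059 < 1e-5

k = 4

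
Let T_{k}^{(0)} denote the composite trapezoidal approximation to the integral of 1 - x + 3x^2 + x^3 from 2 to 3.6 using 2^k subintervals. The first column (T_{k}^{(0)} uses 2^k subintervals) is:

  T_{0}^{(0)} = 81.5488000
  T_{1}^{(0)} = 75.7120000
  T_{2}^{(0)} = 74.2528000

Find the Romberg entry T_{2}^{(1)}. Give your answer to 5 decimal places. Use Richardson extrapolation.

73.76640

T_{2}^{(1)} = 74.2528000 + (74.2528000 − 75.7120000)/3 = 73.7664000
(Column j=1 coincides with Simpson's rule on the same nodes.)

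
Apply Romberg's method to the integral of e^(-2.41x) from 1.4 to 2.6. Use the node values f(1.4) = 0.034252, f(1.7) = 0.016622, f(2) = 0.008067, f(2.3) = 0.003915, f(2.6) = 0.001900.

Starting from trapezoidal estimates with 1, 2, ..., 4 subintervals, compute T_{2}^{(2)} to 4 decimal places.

0.0134

T_{0}^{(0)} (trapezoid, 1 panel, h=1.2000): 0.021691
T_{1}^{(0)} (trapezoid, 2 panels, h=0.6000): 0.015686
T_{2}^{(0)} (trapezoid, 4 panels, h=0.3000): 0.014004
T_{1}^{(1)} = 0.015686 + (0.015686 − 0.021691)/3 = 0.013684
T_{2}^{(1)} = 0.014004 + (0.014004 − 0.015686)/3 = 0.013443
T_{2}^{(2)} = 0.013443 + (0.013443 − 0.013684)/15 = 0.013427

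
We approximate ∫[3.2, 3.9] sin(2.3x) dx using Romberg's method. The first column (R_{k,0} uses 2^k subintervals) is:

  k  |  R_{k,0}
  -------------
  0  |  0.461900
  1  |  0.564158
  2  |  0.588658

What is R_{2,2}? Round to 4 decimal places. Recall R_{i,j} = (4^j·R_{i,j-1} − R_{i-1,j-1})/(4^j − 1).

0.5967

R_{1,1} = 0.564158 + (0.564158 − 0.461900)/3 = 0.598244
R_{2,1} = (4·0.588658 − 0.564158) / 3 = 0.596825
R_{2,2} = 0.596825 + (0.596825 − 0.598244)/15 = 0.596730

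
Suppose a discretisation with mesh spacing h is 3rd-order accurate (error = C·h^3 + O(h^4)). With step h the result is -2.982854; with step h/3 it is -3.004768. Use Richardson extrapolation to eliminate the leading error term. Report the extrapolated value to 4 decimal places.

Extrapolated value = (27·A(h/3) − A(h)) / (27 − 1)
= (27·(-3.004768) − (-2.982854)) / 26
= -78.145882 / 26 = -3.005611

-3.0056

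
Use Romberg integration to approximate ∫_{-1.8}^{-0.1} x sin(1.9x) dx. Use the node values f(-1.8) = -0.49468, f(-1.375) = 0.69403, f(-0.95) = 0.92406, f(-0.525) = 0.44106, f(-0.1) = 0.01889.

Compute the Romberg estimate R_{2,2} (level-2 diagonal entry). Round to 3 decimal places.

R_{0,0} (trapezoid, 1 panel, h=1.7000): -0.40442
R_{1,0} (trapezoid, 2 panels, h=0.8500): 0.58324
R_{2,0} (trapezoid, 4 panels, h=0.4250): 0.77403
R_{1,1} = 0.58324 + (0.58324 − (-0.40442))/3 = 0.91246
R_{2,1} = 0.77403 + (0.77403 − 0.58324)/3 = 0.83763
R_{2,2} = 0.83763 + (0.83763 − 0.91246)/15 = 0.83264

0.833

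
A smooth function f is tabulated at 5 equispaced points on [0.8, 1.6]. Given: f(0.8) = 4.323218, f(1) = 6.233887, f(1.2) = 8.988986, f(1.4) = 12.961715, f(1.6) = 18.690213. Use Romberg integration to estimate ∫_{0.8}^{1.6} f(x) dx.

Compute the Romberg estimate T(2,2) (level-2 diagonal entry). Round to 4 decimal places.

7.8509

T(0,0) (trapezoid, 1 panel, h=0.8000): 9.205372
T(1,0) (trapezoid, 2 panels, h=0.4000): 8.198281
T(2,0) (trapezoid, 4 panels, h=0.2000): 7.938261
T(1,1) = 8.198281 + (8.198281 − 9.205372)/3 = 7.862584
T(2,1) = 7.938261 + (7.938261 − 8.198281)/3 = 7.851588
T(2,2) = 7.851588 + (7.851588 − 7.862584)/15 = 7.850855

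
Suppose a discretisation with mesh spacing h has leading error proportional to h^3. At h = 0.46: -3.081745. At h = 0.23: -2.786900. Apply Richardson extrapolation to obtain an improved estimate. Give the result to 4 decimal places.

Extrapolated value = (8·A(h/2) − A(h)) / (8 − 1)
= (8·(-2.786900) − (-3.081745)) / 7
= -19.213455 / 7 = -2.744779

-2.7448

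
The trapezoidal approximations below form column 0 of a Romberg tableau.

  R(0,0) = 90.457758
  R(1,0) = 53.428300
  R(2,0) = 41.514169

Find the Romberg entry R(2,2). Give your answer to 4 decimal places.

Richardson extrapolation on the trapezoidal column (denominator 4−1=3):
R(1,1) = (4·53.428300 − 90.457758) / 3 = 41.085147
R(2,1) = (4·41.514169 − 53.428300) / 3 = 37.542792
R(2,2) = (16·37.542792 − 41.085147) / 15 = 37.306635
(Column j=1 coincides with Simpson's rule on the same nodes.)

37.3066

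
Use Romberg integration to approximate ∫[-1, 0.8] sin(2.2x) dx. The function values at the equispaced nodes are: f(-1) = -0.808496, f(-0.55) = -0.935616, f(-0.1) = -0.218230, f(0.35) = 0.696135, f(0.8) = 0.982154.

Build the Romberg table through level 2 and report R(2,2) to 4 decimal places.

-0.1813

R(0,0) (trapezoid, 1 panel, h=1.8000): 0.156292
R(1,0) (trapezoid, 2 panels, h=0.9000): -0.118261
R(2,0) (trapezoid, 4 panels, h=0.4500): -0.166897
R(1,1) = -0.118261 + (-0.118261 − 0.156292)/3 = -0.209779
R(2,1) = -0.166897 + (-0.166897 − (-0.118261))/3 = -0.183109
R(2,2) = -0.183109 + (-0.183109 − (-0.209779))/15 = -0.181331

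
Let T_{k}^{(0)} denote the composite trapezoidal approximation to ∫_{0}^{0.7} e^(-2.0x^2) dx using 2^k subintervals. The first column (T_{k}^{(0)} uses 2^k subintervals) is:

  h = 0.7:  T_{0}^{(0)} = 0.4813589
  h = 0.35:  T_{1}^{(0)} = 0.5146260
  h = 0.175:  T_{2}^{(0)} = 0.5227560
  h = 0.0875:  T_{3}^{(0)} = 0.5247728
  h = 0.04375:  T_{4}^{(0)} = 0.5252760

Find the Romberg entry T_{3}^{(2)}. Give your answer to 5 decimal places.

T_{2}^{(1)} = 0.5227560 + (0.5227560 − 0.5146260)/3 = 0.5254660
T_{3}^{(1)} = 0.5247728 + (0.5247728 − 0.5227560)/3 = 0.5254451
T_{3}^{(2)} = 0.5254451 + (0.5254451 − 0.5254660)/15 = 0.5254437

0.52544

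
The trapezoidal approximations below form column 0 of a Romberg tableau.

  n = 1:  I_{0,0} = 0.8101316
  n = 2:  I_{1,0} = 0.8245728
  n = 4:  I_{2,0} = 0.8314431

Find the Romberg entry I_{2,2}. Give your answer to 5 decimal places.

0.83402

Richardson extrapolation on the trapezoidal column (denominator 4−1=3):
I_{1,1} = (4·0.8245728 − 0.8101316) / 3 = 0.8293865
I_{2,1} = 0.8314431 + (0.8314431 − 0.8245728)/3 = 0.8337332
I_{2,2} = (16·0.8337332 − 0.8293865) / 15 = 0.8340230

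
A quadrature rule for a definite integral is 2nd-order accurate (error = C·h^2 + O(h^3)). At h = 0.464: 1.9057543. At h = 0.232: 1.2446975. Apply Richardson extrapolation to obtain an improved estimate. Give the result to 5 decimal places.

1.02435

The leading error scales as h^2; refining by a factor of 2 reduces it by 2^2 = 4.
Extrapolated value = (4·A(h/2) − A(h)) / (4 − 1)
= (4·1.2446975 − 1.9057543) / 3
= 3.0730357 / 3 = 1.0243452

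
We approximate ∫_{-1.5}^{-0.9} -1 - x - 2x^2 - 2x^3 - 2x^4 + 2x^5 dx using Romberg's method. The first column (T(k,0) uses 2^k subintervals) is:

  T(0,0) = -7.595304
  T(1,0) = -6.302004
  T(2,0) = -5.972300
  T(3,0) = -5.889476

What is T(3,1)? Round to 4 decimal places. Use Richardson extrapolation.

Richardson extrapolation on the trapezoidal column (denominator 4−1=3):
T(3,1) = -5.889476 + (-5.889476 − (-5.972300))/3 = -5.861868

-5.8619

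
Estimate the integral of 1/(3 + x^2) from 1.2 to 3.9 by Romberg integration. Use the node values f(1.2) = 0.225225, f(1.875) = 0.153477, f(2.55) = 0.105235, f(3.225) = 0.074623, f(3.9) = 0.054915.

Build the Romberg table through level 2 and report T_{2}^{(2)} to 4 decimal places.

T_{0}^{(0)} (trapezoid, 1 panel, h=2.7000): 0.378189
T_{1}^{(0)} (trapezoid, 2 panels, h=1.3500): 0.331162
T_{2}^{(0)} (trapezoid, 4 panels, h=0.6750): 0.319548
T_{1}^{(1)} = 0.331162 + (0.331162 − 0.378189)/3 = 0.315486
T_{2}^{(1)} = 0.319548 + (0.319548 − 0.331162)/3 = 0.315677
T_{2}^{(2)} = 0.315677 + (0.315677 − 0.315486)/15 = 0.315690

0.3157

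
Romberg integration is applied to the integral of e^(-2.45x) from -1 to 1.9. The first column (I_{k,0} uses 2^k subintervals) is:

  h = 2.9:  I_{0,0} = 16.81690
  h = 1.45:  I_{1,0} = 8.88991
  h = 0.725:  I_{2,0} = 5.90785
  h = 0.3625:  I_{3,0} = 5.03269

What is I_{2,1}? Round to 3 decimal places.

I_{2,1} = (4·5.90785 − 8.88991) / 3 = 4.91383
(Column j=1 coincides with Simpson's rule on the same nodes.)

4.914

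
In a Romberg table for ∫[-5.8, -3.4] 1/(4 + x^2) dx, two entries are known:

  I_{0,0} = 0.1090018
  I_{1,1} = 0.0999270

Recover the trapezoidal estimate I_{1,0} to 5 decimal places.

0.10220

From I_{1,1} = (4·I_{1,0} − I_{0,0})/3, solve for I_{1,0}:
4·I_{1,0} = 3·0.0999270 + 0.1090018 = 0.4087828
I_{1,0} = 0.1021957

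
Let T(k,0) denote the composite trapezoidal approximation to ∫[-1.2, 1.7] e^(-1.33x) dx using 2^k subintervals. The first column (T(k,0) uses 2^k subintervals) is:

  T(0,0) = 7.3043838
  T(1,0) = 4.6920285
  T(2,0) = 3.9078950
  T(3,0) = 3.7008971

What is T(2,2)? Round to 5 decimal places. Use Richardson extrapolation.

Richardson extrapolation on the trapezoidal column (denominator 4−1=3):
T(1,1) = 4.6920285 + (4.6920285 − 7.3043838)/3 = 3.8212434
T(2,1) = (4·3.9078950 − 4.6920285) / 3 = 3.6465172
T(2,2) = 3.6465172 + (3.6465172 − 3.8212434)/15 = 3.6348688
(Column j=1 coincides with Simpson's rule on the same nodes.)

3.63487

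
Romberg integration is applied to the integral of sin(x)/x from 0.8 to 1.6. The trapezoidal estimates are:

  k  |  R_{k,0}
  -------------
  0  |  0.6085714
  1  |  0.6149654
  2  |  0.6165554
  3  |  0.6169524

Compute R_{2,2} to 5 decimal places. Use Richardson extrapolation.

R_{1,1} = (4·0.6149654 − 0.6085714) / 3 = 0.6170967
R_{2,1} = 0.6165554 + (0.6165554 − 0.6149654)/3 = 0.6170854
R_{2,2} = 0.6170854 + (0.6170854 − 0.6170967)/15 = 0.6170846

0.61708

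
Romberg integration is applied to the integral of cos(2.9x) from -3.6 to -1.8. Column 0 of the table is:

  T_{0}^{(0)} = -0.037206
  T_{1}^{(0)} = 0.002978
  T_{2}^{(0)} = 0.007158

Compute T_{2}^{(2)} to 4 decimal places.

T_{1}^{(1)} = (4·0.002978 − (-0.037206)) / 3 = 0.016373
T_{2}^{(1)} = (4·0.007158 − 0.002978) / 3 = 0.008551
T_{2}^{(2)} = 0.008551 + (0.008551 − 0.016373)/15 = 0.008030

0.0080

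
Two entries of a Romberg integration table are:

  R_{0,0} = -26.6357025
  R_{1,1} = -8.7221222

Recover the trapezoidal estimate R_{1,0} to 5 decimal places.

-13.20052

From R_{1,1} = (4·R_{1,0} − R_{0,0})/3, solve for R_{1,0}:
4·R_{1,0} = 3·(-8.7221222) + (-26.6357025) = -52.8020691
R_{1,0} = -13.2005173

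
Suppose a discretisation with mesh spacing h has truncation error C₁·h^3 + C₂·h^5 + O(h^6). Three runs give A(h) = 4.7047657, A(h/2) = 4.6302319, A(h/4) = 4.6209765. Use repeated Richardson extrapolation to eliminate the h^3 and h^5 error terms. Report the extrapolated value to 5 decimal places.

4.61966

First eliminate the h^3 term (factor 2^3 = 8):
  B₁ = (8·4.6302319 − 4.7047657)/7 = 4.6195842
  B₂ = (8·4.6209765 − 4.6302319)/7 = 4.6196543
Then eliminate the h^5 term (factor 2^5 = 32):
  (32·4.6196543 − 4.6195842)/31 = 4.6196566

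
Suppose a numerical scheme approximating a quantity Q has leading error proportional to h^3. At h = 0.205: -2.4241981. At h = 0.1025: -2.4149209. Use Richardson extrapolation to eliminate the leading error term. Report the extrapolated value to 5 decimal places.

The leading error scales as h^3; refining by a factor of 2 reduces it by 2^3 = 8.
Extrapolated value = (8·A(h/2) − A(h)) / (8 − 1)
= (8·(-2.4149209) − (-2.4241981)) / 7
= -16.8951691 / 7 = -2.4135956

-2.41360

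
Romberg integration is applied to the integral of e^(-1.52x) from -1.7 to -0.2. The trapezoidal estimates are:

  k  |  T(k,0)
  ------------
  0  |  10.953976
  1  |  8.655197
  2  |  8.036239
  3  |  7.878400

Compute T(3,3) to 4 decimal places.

T(1,1) = (4·8.655197 − 10.953976) / 3 = 7.888937
T(2,1) = 8.036239 + (8.036239 − 8.655197)/3 = 7.829920
T(3,1) = (4·7.878400 − 8.036239) / 3 = 7.825787
T(2,2) = 7.829920 + (7.829920 − 7.888937)/15 = 7.825986
T(3,2) = (16·7.825787 − 7.829920) / 15 = 7.825511
T(3,3) = 7.825511 + (7.825511 − 7.825986)/63 = 7.825503

7.8255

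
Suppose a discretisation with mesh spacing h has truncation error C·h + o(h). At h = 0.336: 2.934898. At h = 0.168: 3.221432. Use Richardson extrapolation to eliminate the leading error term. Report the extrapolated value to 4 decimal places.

The leading error scales as h; refining by a factor of 2 reduces it by 2^1 = 2.
Extrapolated value = (2·A(h/2) − A(h)) / (2 − 1)
= (2·3.221432 − 2.934898) / 1
= 3.507966 / 1 = 3.507966

3.5080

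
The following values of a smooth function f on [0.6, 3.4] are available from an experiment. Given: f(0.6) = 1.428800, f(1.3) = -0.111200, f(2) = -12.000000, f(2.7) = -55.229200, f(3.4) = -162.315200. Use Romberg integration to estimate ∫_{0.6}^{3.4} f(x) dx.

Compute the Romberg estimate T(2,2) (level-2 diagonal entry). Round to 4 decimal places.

T(0,0) (trapezoid, 1 panel, h=2.8000): -225.240960
T(1,0) (trapezoid, 2 panels, h=1.4000): -129.420480
T(2,0) (trapezoid, 4 panels, h=0.7000): -103.448520
T(1,1) = -129.420480 + (-129.420480 − (-225.240960))/3 = -97.480320
T(2,1) = -103.448520 + (-103.448520 − (-129.420480))/3 = -94.791200
T(2,2) = -94.791200 + (-94.791200 − (-97.480320))/15 = -94.611925

-94.6119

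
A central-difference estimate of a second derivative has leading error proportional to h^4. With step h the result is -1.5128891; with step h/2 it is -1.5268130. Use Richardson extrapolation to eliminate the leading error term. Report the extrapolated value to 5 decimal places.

The leading error scales as h^4; refining by a factor of 2 reduces it by 2^4 = 16.
Extrapolated value = (16·A(h/2) − A(h)) / (16 − 1)
= (16·(-1.5268130) − (-1.5128891)) / 15
= -22.9161189 / 15 = -1.5277413

-1.52774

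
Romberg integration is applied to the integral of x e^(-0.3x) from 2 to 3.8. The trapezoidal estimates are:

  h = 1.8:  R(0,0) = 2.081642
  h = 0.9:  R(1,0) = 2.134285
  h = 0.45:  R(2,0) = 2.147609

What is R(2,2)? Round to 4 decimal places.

2.1521

Richardson extrapolation on the trapezoidal column (denominator 4−1=3):
R(1,1) = (4·2.134285 − 2.081642) / 3 = 2.151833
R(2,1) = 2.147609 + (2.147609 − 2.134285)/3 = 2.152050
R(2,2) = (16·2.152050 − 2.151833) / 15 = 2.152064
(Column j=1 coincides with Simpson's rule on the same nodes.)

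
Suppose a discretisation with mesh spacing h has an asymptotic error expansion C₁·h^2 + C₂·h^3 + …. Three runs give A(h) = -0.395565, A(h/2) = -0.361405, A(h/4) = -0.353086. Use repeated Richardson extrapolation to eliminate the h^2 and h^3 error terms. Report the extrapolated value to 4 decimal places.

First eliminate the h^2 term (factor 2^2 = 4):
  B₁ = (4·(-0.361405) − (-0.395565))/3 = -0.350018
  B₂ = (4·(-0.353086) − (-0.361405))/3 = -0.350313
Then eliminate the h^3 term (factor 2^3 = 8):
  (8·(-0.350313) − (-0.350018))/7 = -0.350355

-0.3504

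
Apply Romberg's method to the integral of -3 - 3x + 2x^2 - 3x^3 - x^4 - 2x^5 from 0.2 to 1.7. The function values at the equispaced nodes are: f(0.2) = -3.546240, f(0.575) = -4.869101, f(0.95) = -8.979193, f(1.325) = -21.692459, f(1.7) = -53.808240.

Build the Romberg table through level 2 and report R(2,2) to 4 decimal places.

R(0,0) (trapezoid, 1 panel, h=1.5000): -43.015860
R(1,0) (trapezoid, 2 panels, h=0.7500): -28.242325
R(2,0) (trapezoid, 4 panels, h=0.3750): -24.081747
R(1,1) = -28.242325 + (-28.242325 − (-43.015860))/3 = -23.317813
R(2,1) = -24.081747 + (-24.081747 − (-28.242325))/3 = -22.694888
R(2,2) = -22.694888 + (-22.694888 − (-23.317813))/15 = -22.653360

-22.6534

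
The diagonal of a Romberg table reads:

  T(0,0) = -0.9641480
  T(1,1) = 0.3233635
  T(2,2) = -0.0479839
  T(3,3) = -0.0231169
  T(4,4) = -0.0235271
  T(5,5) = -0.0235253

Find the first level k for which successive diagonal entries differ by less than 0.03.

|T(1,1) − T(0,0)| = 1.2875115 ≥ 0.03
|T(2,2) − T(1,1)| = 0.3713474 ≥ 0.03
|T(3,3) − T(2,2)| = 0.0248670 < 0.03

k = 3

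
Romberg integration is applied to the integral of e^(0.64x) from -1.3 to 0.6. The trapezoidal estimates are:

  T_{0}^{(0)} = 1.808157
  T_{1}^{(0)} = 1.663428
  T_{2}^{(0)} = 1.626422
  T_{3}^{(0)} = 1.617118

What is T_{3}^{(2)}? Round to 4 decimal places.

1.6140

Richardson extrapolation on the trapezoidal column (denominator 4−1=3):
T_{2}^{(1)} = (4·1.626422 − 1.663428) / 3 = 1.614087
T_{3}^{(1)} = (4·1.617118 − 1.626422) / 3 = 1.614017
T_{3}^{(2)} = 1.614017 + (1.614017 − 1.614087)/15 = 1.614012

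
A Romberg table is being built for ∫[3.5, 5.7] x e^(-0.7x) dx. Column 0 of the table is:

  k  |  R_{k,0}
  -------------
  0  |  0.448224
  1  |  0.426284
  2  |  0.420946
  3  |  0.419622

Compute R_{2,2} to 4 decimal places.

0.4192

R_{1,1} = 0.426284 + (0.426284 − 0.448224)/3 = 0.418971
R_{2,1} = 0.420946 + (0.420946 − 0.426284)/3 = 0.419167
R_{2,2} = 0.419167 + (0.419167 − 0.418971)/15 = 0.419180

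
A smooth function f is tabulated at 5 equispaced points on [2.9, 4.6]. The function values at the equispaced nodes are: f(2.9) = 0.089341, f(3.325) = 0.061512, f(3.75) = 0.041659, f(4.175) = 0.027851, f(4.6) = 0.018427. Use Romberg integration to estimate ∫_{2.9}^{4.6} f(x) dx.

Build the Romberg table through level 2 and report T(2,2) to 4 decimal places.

0.0777

T(0,0) (trapezoid, 1 panel, h=1.7000): 0.091603
T(1,0) (trapezoid, 2 panels, h=0.8500): 0.081212
T(2,0) (trapezoid, 4 panels, h=0.4250): 0.078585
T(1,1) = 0.081212 + (0.081212 − 0.091603)/3 = 0.077748
T(2,1) = 0.078585 + (0.078585 − 0.081212)/3 = 0.077709
T(2,2) = 0.077709 + (0.077709 − 0.077748)/15 = 0.077706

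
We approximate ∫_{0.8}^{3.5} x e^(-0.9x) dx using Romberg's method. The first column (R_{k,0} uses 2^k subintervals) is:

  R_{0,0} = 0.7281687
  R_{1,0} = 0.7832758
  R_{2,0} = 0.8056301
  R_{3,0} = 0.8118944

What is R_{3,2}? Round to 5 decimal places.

0.81404

Richardson extrapolation on the trapezoidal column (denominator 4−1=3):
R_{2,1} = (4·0.8056301 − 0.7832758) / 3 = 0.8130815
R_{3,1} = 0.8118944 + (0.8118944 − 0.8056301)/3 = 0.8139825
R_{3,2} = (16·0.8139825 − 0.8130815) / 15 = 0.8140426
(Column j=1 coincides with Simpson's rule on the same nodes.)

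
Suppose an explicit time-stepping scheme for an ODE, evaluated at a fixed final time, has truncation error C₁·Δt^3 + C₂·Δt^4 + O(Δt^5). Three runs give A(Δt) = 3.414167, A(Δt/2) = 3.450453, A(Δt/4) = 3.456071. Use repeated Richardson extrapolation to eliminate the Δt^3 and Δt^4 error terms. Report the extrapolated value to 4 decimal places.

3.4570

First eliminate the Δt^3 term (factor 2^3 = 8):
  B₁ = (8·3.450453 − 3.414167)/7 = 3.455637
  B₂ = (8·3.456071 − 3.450453)/7 = 3.456874
Then eliminate the Δt^4 term (factor 2^4 = 16):
  (16·3.456874 − 3.455637)/15 = 3.456956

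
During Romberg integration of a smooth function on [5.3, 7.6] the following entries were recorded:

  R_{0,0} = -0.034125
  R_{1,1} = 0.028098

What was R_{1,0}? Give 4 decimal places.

0.0125

From R_{1,1} = (4·R_{1,0} − R_{0,0})/3, solve for R_{1,0}:
4·R_{1,0} = 3·0.028098 + (-0.034125) = 0.050169
R_{1,0} = 0.012542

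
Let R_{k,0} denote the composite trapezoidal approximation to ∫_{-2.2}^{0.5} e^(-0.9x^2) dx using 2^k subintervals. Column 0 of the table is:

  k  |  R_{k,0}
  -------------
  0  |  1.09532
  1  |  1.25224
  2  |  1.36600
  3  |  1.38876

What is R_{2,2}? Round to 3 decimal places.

1.411

Richardson extrapolation on the trapezoidal column (denominator 4−1=3):
R_{1,1} = (4·1.25224 − 1.09532) / 3 = 1.30455
R_{2,1} = 1.36600 + (1.36600 − 1.25224)/3 = 1.40392
R_{2,2} = 1.40392 + (1.40392 − 1.30455)/15 = 1.41054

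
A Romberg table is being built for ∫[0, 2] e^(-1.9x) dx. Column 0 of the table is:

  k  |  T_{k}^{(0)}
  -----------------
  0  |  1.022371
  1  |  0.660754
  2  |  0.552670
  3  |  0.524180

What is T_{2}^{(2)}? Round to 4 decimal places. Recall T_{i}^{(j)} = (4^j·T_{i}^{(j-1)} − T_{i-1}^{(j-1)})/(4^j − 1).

0.5151

Richardson extrapolation on the trapezoidal column (denominator 4−1=3):
T_{1}^{(1)} = (4·0.660754 − 1.022371) / 3 = 0.540215
T_{2}^{(1)} = (4·0.552670 − 0.660754) / 3 = 0.516642
T_{2}^{(2)} = 0.516642 + (0.516642 − 0.540215)/15 = 0.515070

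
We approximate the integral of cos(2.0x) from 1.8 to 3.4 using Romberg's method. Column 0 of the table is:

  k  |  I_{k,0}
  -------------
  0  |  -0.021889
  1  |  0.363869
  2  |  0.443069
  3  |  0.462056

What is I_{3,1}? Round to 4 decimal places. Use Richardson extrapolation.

I_{3,1} = 0.462056 + (0.462056 − 0.443069)/3 = 0.468385

0.4684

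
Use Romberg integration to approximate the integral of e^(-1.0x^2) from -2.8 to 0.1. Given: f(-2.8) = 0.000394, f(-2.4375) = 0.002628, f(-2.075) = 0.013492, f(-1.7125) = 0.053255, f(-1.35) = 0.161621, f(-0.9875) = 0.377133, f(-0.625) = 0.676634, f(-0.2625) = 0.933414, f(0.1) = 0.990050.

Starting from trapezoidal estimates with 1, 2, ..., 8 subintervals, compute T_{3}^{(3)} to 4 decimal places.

T_{0}^{(0)} (trapezoid, 1 panel, h=2.9000): 1.436144
T_{1}^{(0)} (trapezoid, 2 panels, h=1.4500): 0.952422
T_{2}^{(0)} (trapezoid, 4 panels, h=0.7250): 0.976553
T_{3}^{(0)} (trapezoid, 8 panels, h=0.3625): 0.983607
T_{1}^{(1)} = 0.952422 + (0.952422 − 1.436144)/3 = 0.791181
T_{2}^{(1)} = 0.976553 + (0.976553 − 0.952422)/3 = 0.984597
T_{3}^{(1)} = 0.983607 + (0.983607 − 0.976553)/3 = 0.985958
T_{2}^{(2)} = 0.984597 + (0.984597 − 0.791181)/15 = 0.997491
T_{3}^{(2)} = 0.985958 + (0.985958 − 0.984597)/15 = 0.986049
T_{3}^{(3)} = 0.986049 + (0.986049 − 0.997491)/63 = 0.985867

0.9859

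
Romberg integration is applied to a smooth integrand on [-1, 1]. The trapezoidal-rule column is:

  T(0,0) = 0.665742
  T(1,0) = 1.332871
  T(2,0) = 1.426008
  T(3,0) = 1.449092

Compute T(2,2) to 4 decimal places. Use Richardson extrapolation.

1.4505

Richardson extrapolation on the trapezoidal column (denominator 4−1=3):
T(1,1) = 1.332871 + (1.332871 − 0.665742)/3 = 1.555247
T(2,1) = 1.426008 + (1.426008 − 1.332871)/3 = 1.457054
T(2,2) = 1.457054 + (1.457054 − 1.555247)/15 = 1.450508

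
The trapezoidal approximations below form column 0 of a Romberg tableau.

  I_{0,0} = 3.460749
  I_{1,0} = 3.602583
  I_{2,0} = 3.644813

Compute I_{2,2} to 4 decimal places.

I_{1,1} = 3.602583 + (3.602583 − 3.460749)/3 = 3.649861
I_{2,1} = (4·3.644813 − 3.602583) / 3 = 3.658890
I_{2,2} = (16·3.658890 − 3.649861) / 15 = 3.659492

3.6595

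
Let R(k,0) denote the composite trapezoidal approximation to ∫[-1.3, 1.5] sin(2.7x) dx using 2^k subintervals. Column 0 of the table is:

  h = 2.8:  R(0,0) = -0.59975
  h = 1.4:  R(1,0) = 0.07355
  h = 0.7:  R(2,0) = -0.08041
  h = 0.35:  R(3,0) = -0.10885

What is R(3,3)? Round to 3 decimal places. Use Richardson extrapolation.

-0.117

R(1,1) = (4·0.07355 − (-0.59975)) / 3 = 0.29798
R(2,1) = -0.08041 + (-0.08041 − 0.07355)/3 = -0.13173
R(3,1) = -0.10885 + (-0.10885 − (-0.08041))/3 = -0.11833
R(2,2) = -0.13173 + (-0.13173 − 0.29798)/15 = -0.16038
R(3,2) = -0.11833 + (-0.11833 − (-0.13173))/15 = -0.11744
R(3,3) = -0.11744 + (-0.11744 − (-0.16038))/63 = -0.11676
(Column j=1 coincides with Simpson's rule on the same nodes.)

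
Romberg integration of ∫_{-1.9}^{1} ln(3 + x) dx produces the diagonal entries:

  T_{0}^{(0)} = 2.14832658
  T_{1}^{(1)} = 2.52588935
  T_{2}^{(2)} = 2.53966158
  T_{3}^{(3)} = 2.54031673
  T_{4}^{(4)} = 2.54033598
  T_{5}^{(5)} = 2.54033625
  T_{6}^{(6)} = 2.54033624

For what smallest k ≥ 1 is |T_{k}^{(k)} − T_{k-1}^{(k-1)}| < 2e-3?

|T_{1}^{(1)} − T_{0}^{(0)}| = 0.37756277 ≥ 2e-3
|T_{2}^{(2)} − T_{1}^{(1)}| = 0.01377223 ≥ 2e-3
|T_{3}^{(3)} − T_{2}^{(2)}| = 0.00065515 < 2e-3

k = 3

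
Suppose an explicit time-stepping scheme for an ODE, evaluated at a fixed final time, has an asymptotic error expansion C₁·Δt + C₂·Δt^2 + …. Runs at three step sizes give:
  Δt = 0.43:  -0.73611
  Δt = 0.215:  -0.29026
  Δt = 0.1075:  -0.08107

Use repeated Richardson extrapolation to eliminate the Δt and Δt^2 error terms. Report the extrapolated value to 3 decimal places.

First eliminate the Δt term (factor 2^1 = 2):
  B₁ = (2·(-0.29026) − (-0.73611))/1 = 0.15559
  B₂ = (2·(-0.08107) − (-0.29026))/1 = 0.12812
Then eliminate the Δt^2 term (factor 2^2 = 4):
  (4·0.12812 − 0.15559)/3 = 0.11896

0.119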